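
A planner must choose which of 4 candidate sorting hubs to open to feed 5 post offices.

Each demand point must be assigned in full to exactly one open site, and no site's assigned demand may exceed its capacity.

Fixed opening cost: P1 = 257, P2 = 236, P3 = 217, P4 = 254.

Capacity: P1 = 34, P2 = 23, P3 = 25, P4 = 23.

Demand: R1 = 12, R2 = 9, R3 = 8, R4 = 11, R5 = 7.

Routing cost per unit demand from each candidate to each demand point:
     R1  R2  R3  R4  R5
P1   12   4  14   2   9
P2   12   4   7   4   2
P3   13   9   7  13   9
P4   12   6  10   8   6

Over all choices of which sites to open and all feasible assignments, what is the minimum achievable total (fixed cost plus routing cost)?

765

Open {P1, P2}; cheapest assignment that respects the capacities:
  P1 (cap 34, load 32): R1, R2, R4 — cost 12×12 + 9×4 + 11×2 = 202
  P2 (cap 23, load 15): R3, R5 — cost 8×7 + 7×2 = 70
  Shipping 272, fixed 493 → total 765.
  Any other capacity-feasible assignment to {P1, P2} ships for at least 272.
Compare {P1, P3}: its best feasible assignment gives total 795.
Compare {P1, P4}: its best feasible assignment gives total 835.
Every other set of open sites that can feasibly serve all demand totals ≥ 795 even under its best assignment. Minimum: 765.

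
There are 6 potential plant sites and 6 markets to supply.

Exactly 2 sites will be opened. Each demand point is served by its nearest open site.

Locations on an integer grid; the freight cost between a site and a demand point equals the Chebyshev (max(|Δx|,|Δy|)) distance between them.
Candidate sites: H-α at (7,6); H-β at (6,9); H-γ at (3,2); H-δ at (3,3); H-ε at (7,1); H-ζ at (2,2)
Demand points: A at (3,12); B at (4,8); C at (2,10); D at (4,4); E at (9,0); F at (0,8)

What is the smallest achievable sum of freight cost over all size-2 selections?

20

Open {H-β, H-ε}.
  A→H-β 3, B→H-β 2, C→H-β 4, D→H-ε 3, E→H-ε 2, F→H-β 6  ⇒ total 20.
Compare {H-β, H-δ}: total 21.
Compare {H-β, H-γ}: total 23.
No size-2 selection does better; minimum is 20.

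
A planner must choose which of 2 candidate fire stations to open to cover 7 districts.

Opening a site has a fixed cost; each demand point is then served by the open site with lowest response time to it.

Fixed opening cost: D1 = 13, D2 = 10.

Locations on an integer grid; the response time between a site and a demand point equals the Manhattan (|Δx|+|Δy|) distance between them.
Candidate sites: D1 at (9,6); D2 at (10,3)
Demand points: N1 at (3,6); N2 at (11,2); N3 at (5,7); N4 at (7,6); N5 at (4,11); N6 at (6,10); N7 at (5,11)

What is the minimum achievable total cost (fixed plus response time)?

Open {D1}: assign each demand point to its cheapest open site.
  N1→D1 6, N2→D1 6, N3→D1 5, N4→D1 2, N5→D1 10, N6→D1 7, N7→D1 9
  response time 45, fixed 13 → total 58.
Compare {D1, D2}: response time 41 + fixed 23 = 64.
Compare {D2}: response time 65 + fixed 10 = 75.

58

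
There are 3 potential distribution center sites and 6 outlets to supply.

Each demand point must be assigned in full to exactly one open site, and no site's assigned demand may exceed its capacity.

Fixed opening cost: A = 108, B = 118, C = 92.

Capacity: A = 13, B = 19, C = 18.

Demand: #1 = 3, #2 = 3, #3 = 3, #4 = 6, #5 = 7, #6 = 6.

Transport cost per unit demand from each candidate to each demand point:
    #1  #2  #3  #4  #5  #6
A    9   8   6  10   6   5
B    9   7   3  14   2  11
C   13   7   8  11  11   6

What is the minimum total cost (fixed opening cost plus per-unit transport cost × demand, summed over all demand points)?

383

Open {B, C}; cheapest assignment that respects the capacities:
  B (cap 19, load 16): #1, #2, #3, #5 — cost 3×9 + 3×7 + 3×3 + 7×2 = 71
  C (cap 18, load 12): #4, #6 — cost 6×11 + 6×6 = 102
  Shipping 173, fixed 210 → total 383.
  Any other capacity-feasible assignment to {B, C} ships for at least 173.
Compare {A, B}: its best feasible assignment gives total 387.
Compare {A, C}: its best feasible assignment gives total 410.
Every other set of open sites that can feasibly serve all demand totals ≥ 387 even under its best assignment. Minimum: 383.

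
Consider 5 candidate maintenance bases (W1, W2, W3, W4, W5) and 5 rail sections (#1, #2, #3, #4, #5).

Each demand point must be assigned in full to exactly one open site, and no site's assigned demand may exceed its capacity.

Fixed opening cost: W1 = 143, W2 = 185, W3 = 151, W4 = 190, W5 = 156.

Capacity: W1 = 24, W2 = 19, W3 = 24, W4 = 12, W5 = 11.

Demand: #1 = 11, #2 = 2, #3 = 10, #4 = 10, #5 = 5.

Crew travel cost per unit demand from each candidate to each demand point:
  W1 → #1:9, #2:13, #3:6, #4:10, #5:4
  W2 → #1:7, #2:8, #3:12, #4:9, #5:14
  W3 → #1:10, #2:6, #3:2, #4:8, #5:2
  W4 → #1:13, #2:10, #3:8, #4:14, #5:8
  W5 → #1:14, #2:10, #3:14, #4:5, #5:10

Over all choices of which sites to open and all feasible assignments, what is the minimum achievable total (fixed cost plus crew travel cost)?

525

Open {W1, W3}; cheapest assignment that respects the capacities:
  W1 (cap 24, load 16): #1, #5 — cost 11×9 + 5×4 = 119
  W3 (cap 24, load 22): #2, #3, #4 — cost 2×6 + 10×2 + 10×8 = 112
  Shipping 231, fixed 294 → total 525.
  Any other capacity-feasible assignment to {W1, W3} ships for at least 231.
Compare {W2, W3}: its best feasible assignment gives total 595.
Compare {W1, W3, W5}: its best feasible assignment gives total 641.
Every other set of open sites that can feasibly serve all demand totals ≥ 595 even under its best assignment. Minimum: 525.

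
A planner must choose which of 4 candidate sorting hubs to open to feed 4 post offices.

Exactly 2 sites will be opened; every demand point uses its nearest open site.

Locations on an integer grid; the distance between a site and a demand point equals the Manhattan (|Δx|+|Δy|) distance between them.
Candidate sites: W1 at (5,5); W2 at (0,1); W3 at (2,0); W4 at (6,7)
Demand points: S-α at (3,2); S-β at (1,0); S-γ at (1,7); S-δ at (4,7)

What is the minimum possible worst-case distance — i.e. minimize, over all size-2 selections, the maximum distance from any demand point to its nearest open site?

Open {W2, W4}.
  Farthest demand point is S-γ at distance 5 (to W4); all others are ≤ 5.
With {W3, W4} the worst case is 5.
With {W1, W2} the worst case is 6.
No size-2 selection achieves below 5.

5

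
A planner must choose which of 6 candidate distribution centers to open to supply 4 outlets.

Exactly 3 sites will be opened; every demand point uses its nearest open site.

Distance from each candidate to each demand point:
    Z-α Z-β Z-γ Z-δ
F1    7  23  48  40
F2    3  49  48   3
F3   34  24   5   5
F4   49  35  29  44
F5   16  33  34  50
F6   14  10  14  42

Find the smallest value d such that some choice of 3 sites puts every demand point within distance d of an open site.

Open {F1, F3, F6}.
  Farthest demand point is Z-β at distance 10 (to F6); all others are ≤ 10.
With {F2, F3, F6} the worst case is 10.
With {F1, F2, F6} the worst case is 14.
No size-3 selection achieves below 10.

10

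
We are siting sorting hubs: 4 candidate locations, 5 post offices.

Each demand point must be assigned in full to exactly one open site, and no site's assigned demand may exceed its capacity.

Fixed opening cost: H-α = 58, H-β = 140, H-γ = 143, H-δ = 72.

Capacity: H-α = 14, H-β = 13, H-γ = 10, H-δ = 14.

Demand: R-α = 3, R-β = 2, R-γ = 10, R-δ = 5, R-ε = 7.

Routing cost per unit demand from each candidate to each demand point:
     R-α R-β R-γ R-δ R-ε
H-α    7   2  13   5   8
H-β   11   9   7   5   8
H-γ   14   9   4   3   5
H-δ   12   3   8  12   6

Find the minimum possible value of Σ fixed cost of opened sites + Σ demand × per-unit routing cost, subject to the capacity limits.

331

Open {H-α, H-δ}; cheapest assignment that respects the capacities:
  H-α (cap 14, load 14): R-β, R-δ, R-ε — cost 2×2 + 5×5 + 7×8 = 85
  H-δ (cap 14, load 13): R-α, R-γ — cost 3×12 + 10×8 = 116
  Shipping 201, fixed 130 → total 331.
  Any other capacity-feasible assignment to {H-α, H-δ} ships for at least 201.
Compare {H-α, H-β}: its best feasible assignment gives total 386.
Compare {H-α, H-γ, H-δ}: its best feasible assignment gives total 405.
Every other set of open sites that can feasibly serve all demand totals ≥ 386 even under its best assignment. Minimum: 331.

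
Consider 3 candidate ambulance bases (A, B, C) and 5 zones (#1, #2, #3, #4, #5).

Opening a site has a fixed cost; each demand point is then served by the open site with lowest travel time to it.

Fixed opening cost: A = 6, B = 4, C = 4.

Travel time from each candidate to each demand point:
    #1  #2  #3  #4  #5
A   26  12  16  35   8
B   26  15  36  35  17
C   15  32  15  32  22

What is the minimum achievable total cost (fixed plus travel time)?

92

Open {A, C}: assign each demand point to its cheapest open site.
  #1→C 15, #2→A 12, #3→C 15, #4→C 32, #5→A 8
  travel time 82, fixed 10 → total 92.
Compare {A, B, C}: travel time 82 + fixed 14 = 96.
Compare {B, C}: travel time 94 + fixed 8 = 102.
Compare {A}: travel time 97 + fixed 6 = 103.
All other subsets cost ≥ 96. Minimum total cost: 92.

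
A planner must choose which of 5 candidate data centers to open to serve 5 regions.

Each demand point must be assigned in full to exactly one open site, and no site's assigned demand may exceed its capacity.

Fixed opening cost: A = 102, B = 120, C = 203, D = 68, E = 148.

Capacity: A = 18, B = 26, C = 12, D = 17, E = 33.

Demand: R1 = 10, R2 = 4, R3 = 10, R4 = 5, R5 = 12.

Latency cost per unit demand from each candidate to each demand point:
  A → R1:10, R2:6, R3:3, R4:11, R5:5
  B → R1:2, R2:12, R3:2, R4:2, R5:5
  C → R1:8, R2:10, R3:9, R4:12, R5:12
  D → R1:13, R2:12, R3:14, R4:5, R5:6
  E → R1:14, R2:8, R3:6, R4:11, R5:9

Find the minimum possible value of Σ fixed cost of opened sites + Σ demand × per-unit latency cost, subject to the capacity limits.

Open {A, B}; cheapest assignment that respects the capacities:
  A (cap 18, load 16): R2, R5 — cost 4×6 + 12×5 = 84
  B (cap 26, load 25): R1, R3, R4 — cost 10×2 + 10×2 + 5×2 = 50
  Shipping 134, fixed 222 → total 356.
  Any other capacity-feasible assignment to {A, B} ships for at least 134.
Compare {B, D}: its best feasible assignment gives total 358.
Compare {A, B, D}: its best feasible assignment gives total 424.
Every other set of open sites that can feasibly serve all demand totals ≥ 358 even under its best assignment. Minimum: 356.

356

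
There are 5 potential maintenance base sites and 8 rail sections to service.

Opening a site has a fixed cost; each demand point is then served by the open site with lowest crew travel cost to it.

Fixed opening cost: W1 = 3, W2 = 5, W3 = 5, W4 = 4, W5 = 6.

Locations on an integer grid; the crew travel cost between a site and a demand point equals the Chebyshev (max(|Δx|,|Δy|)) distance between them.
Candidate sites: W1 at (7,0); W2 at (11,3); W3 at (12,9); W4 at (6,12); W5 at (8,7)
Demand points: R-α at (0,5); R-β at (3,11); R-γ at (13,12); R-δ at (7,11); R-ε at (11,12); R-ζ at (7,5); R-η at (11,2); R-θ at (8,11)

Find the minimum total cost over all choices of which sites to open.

Open {W2, W3, W4}: assign each demand point to its cheapest open site.
  R-α→W4 7, R-β→W4 3, R-γ→W3 3, R-δ→W4 1, R-ε→W3 3, R-ζ→W2 4, R-η→W2 1, R-θ→W4 2
  crew travel cost 24, fixed 14 → total 38.
Compare {W2, W4}: crew travel cost 30 + fixed 9 = 39.
Compare {W3, W4}: crew travel cost 31 + fixed 9 = 40.
Compare {W4, W5}: crew travel cost 30 + fixed 10 = 40.
All other subsets cost ≥ 39. Minimum total cost: 38.

38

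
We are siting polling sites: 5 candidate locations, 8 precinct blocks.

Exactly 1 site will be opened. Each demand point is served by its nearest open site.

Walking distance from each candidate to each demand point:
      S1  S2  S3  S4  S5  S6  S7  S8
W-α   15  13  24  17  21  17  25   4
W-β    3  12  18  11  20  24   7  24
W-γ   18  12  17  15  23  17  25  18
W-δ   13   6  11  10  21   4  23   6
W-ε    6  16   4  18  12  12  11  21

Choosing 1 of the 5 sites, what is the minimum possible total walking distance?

94

Open {W-δ}.
  S1→W-δ 13, S2→W-δ 6, S3→W-δ 11, S4→W-δ 10, S5→W-δ 21, S6→W-δ 4, S7→W-δ 23, S8→W-δ 6  ⇒ total 94.
Compare {W-ε}: total 100.
Compare {W-β}: total 119.
No size-1 selection does better; minimum is 94.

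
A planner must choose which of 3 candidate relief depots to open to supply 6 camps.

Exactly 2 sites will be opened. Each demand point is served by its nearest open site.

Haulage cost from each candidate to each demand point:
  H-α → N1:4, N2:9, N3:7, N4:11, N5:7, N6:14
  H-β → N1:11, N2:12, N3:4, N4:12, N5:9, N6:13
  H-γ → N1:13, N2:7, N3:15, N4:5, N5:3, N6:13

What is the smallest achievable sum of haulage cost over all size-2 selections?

39

Open {H-α, H-γ}.
  N1→H-α 4, N2→H-γ 7, N3→H-α 7, N4→H-γ 5, N5→H-γ 3, N6→H-γ 13  ⇒ total 39.
Compare {H-β, H-γ}: total 43.
Compare {H-α, H-β}: total 48.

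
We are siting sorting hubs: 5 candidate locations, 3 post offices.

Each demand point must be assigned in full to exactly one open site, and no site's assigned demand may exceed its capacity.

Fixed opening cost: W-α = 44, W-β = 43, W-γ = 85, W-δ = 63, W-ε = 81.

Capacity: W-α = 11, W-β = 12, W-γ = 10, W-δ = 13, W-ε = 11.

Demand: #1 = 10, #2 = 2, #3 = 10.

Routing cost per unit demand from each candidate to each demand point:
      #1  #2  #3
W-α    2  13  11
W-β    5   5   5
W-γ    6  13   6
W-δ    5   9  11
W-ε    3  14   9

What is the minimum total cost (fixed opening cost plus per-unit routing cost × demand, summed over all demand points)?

167

Open {W-α, W-β}; cheapest assignment that respects the capacities:
  W-α (cap 11, load 10): #1 — cost 10×2 = 20
  W-β (cap 12, load 12): #2, #3 — cost 2×5 + 10×5 = 60
  Shipping 80, fixed 87 → total 167.
  Any other capacity-feasible assignment to {W-α, W-β} ships for at least 80.
Compare {W-β, W-ε}: its best feasible assignment gives total 214.
Compare {W-β, W-δ}: its best feasible assignment gives total 216.
Every other set of open sites that can feasibly serve all demand totals ≥ 214 even under its best assignment. Minimum: 167.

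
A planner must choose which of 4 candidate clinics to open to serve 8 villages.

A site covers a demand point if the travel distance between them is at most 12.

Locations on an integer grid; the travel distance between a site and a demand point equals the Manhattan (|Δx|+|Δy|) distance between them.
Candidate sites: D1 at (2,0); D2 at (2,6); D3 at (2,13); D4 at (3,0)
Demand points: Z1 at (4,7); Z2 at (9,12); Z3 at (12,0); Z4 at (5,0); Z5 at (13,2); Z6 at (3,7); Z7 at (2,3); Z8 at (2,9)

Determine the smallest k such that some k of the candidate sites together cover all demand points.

2

Coverage sets (demand points within 12 of each site):
  D1: {Z1, Z3, Z4, Z6, Z7, Z8}
  D2: {Z1, Z4, Z6, Z7, Z8}
  D3: {Z1, Z2, Z6, Z7, Z8}
  D4: {Z1, Z3, Z4, Z5, Z6, Z7, Z8}
No single site covers all 8 demand points.
But {D3, D4} covers everything, so the minimum is 2.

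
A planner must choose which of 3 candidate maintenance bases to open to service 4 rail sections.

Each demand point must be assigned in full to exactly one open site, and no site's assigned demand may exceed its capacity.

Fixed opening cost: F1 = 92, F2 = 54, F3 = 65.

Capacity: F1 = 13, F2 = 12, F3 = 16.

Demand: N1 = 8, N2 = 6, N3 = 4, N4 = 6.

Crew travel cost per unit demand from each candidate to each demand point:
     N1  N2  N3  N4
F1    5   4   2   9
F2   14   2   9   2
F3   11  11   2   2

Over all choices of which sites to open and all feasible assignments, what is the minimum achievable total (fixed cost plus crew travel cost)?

218

Open {F1, F2}; cheapest assignment that respects the capacities:
  F1 (cap 13, load 12): N1, N3 — cost 8×5 + 4×2 = 48
  F2 (cap 12, load 12): N2, N4 — cost 6×2 + 6×2 = 24
  Shipping 72, fixed 146 → total 218.
  Any other capacity-feasible assignment to {F1, F2} ships for at least 72.
Compare {F2, F3}: its best feasible assignment gives total 239.
Compare {F1, F3}: its best feasible assignment gives total 283.
Every other set of open sites that can feasibly serve all demand totals ≥ 239 even under its best assignment. Minimum: 218.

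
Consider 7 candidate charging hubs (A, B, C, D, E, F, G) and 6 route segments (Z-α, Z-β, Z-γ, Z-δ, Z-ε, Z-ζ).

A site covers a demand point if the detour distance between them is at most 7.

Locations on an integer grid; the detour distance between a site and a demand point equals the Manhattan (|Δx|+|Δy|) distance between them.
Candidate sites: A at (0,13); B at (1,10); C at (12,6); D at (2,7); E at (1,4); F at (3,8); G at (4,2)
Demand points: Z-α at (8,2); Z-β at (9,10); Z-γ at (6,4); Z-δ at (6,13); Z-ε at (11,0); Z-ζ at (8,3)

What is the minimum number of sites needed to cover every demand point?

3

Coverage sets (demand points within 7 of each site):
  A: {Z-δ}
  B: {}
  C: {Z-β, Z-ε, Z-ζ}
  D: {Z-γ}
  E: {Z-γ}
  F: {Z-γ}
  G: {Z-α, Z-γ, Z-ζ}
No 2 sites suffice: every size-2 union leaves at least one demand point uncovered.
But {A, C, G} covers everything, so the minimum is 3.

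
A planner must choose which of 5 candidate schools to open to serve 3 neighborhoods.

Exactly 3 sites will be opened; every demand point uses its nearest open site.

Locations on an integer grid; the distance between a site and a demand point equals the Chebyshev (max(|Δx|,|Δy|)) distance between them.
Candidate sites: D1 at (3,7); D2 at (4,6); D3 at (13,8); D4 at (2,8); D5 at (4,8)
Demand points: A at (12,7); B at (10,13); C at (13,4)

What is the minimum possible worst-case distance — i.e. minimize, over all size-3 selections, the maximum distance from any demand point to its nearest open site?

5

Open {D1, D2, D3}.
  Farthest demand point is B at distance 5 (to D3); all others are ≤ 5.
With {D1, D3, D4} the worst case is 5.
With {D1, D3, D5} the worst case is 5.
No size-3 selection achieves below 5.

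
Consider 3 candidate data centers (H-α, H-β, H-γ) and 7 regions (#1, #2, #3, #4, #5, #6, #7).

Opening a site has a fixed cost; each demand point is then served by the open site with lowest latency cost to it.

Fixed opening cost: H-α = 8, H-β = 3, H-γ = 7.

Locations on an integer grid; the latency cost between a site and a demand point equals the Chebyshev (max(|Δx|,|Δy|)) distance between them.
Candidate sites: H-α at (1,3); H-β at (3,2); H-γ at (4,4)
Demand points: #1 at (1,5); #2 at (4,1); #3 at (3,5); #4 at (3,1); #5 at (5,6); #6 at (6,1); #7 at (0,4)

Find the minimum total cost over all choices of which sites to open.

21

Open {H-β}: assign each demand point to its cheapest open site.
  #1→H-β 3, #2→H-β 1, #3→H-β 3, #4→H-β 1, #5→H-β 4, #6→H-β 3, #7→H-β 3
  latency cost 18, fixed 3 → total 21.
Compare {H-β, H-γ}: latency cost 14 + fixed 10 = 24.
Compare {H-α, H-β}: latency cost 14 + fixed 11 = 25.
Compare {H-γ}: latency cost 19 + fixed 7 = 26.
All other subsets cost ≥ 24. Minimum total cost: 21.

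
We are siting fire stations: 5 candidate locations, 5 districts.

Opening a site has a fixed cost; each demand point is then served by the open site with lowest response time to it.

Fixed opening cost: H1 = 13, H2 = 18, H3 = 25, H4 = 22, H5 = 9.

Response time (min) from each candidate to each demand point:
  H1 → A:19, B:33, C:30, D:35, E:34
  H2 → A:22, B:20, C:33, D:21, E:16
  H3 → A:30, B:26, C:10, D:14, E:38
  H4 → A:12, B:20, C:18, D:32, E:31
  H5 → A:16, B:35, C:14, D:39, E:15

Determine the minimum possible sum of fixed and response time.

113

Open {H2, H5}: assign each demand point to its cheapest open site.
  A→H5 16, B→H2 20, C→H5 14, D→H2 21, E→H5 15
  response time 86, fixed 27 → total 113.
Compare {H3, H5}: response time 81 + fixed 34 = 115.
Compare {H4, H5}: response time 93 + fixed 31 = 124.
Compare {H2, H3}: response time 82 + fixed 43 = 125.
All other subsets cost ≥ 115. Minimum total cost: 113.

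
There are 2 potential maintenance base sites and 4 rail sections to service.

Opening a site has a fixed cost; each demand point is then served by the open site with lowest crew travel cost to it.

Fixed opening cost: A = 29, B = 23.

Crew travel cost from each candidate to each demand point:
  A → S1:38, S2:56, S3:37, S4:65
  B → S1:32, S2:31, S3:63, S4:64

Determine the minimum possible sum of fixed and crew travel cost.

Open {B}: assign each demand point to its cheapest open site.
  S1→B 32, S2→B 31, S3→B 63, S4→B 64
  crew travel cost 190, fixed 23 → total 213.
Compare {A, B}: crew travel cost 164 + fixed 52 = 216.
Compare {A}: crew travel cost 196 + fixed 29 = 225.

213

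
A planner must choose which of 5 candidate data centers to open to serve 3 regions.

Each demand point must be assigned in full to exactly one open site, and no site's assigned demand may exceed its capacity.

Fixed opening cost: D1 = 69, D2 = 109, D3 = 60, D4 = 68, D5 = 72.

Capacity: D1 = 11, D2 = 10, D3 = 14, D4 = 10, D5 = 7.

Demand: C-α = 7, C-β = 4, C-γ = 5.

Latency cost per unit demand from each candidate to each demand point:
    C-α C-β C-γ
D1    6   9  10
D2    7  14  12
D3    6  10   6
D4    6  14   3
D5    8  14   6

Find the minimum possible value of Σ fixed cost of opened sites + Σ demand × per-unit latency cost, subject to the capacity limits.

Open {D3, D4}; cheapest assignment that respects the capacities:
  D3 (cap 14, load 11): C-α, C-β — cost 7×6 + 4×10 = 82
  D4 (cap 10, load 5): C-γ — cost 5×3 = 15
  Shipping 97, fixed 128 → total 225.
  Any other capacity-feasible assignment to {D3, D4} ships for at least 97.
Compare {D1, D4}: its best feasible assignment gives total 230.
Compare {D1, D3}: its best feasible assignment gives total 237.
Every other set of open sites that can feasibly serve all demand totals ≥ 230 even under its best assignment. Minimum: 225.

225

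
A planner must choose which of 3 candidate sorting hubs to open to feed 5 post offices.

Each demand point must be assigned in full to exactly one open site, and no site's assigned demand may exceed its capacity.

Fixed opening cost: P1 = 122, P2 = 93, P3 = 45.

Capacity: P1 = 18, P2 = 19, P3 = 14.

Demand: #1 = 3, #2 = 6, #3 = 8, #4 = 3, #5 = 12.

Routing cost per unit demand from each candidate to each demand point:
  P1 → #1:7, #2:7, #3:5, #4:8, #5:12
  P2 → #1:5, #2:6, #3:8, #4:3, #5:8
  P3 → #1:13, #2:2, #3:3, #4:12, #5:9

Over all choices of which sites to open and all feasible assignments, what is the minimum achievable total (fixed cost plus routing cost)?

294

Open {P2, P3}; cheapest assignment that respects the capacities:
  P2 (cap 19, load 18): #1, #4, #5 — cost 3×5 + 3×3 + 12×8 = 120
  P3 (cap 14, load 14): #2, #3 — cost 6×2 + 8×3 = 36
  Shipping 156, fixed 138 → total 294.
  Any other capacity-feasible assignment to {P2, P3} ships for at least 156.
Compare {P1, P3}: its best feasible assignment gives total 392.
Compare {P1, P2, P3}: its best feasible assignment gives total 416.
Every other set of open sites that can feasibly serve all demand totals ≥ 392 even under its best assignment. Minimum: 294.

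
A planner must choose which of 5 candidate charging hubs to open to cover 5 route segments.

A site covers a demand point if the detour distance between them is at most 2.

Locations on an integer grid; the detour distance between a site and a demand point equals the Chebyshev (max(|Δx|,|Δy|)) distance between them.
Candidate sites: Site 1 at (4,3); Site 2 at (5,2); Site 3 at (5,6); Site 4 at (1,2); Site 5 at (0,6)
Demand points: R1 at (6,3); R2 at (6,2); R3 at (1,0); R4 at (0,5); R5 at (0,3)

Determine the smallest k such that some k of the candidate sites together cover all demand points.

3

Coverage sets (demand points within 2 of each site):
  Site 1: {R1, R2}
  Site 2: {R1, R2}
  Site 3: {}
  Site 4: {R3, R5}
  Site 5: {R4}
No 2 sites suffice: every size-2 union leaves at least one demand point uncovered.
But {Site 1, Site 4, Site 5} covers everything, so the minimum is 3.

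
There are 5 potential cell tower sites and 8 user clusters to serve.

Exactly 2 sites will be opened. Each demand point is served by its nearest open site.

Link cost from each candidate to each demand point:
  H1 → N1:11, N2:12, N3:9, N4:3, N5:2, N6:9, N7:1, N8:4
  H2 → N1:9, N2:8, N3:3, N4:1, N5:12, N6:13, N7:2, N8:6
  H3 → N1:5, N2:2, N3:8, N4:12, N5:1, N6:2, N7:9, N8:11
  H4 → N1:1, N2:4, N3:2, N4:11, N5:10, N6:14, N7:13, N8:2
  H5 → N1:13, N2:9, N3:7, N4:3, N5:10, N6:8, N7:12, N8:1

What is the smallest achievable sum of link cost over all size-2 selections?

Open {H2, H3}.
  N1→H3 5, N2→H3 2, N3→H2 3, N4→H2 1, N5→H3 1, N6→H3 2, N7→H2 2, N8→H2 6  ⇒ total 22.
Compare {H1, H4}: total 24.
Compare {H1, H3}: total 26.
No size-2 selection does better; minimum is 22.

22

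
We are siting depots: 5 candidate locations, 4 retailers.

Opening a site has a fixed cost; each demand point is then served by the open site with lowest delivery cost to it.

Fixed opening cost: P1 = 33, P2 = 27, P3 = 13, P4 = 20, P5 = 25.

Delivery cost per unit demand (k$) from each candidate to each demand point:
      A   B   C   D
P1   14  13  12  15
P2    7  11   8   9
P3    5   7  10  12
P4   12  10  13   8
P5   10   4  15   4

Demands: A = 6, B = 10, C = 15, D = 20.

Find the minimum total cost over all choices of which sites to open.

Open {P2, P5}: assign each demand point to its cheapest open site.
  A→P2 6×7=42, B→P5 10×4=40, C→P2 15×8=120, D→P5 20×4=80
  delivery cost 282, fixed 52 → total 334.
Compare {P2, P3, P5}: delivery cost 270 + fixed 65 = 335.
Compare {P3, P5}: delivery cost 300 + fixed 38 = 338.
Compare {P2, P4, P5}: delivery cost 282 + fixed 72 = 354.
All other subsets cost ≥ 335. Minimum total cost: 334.

334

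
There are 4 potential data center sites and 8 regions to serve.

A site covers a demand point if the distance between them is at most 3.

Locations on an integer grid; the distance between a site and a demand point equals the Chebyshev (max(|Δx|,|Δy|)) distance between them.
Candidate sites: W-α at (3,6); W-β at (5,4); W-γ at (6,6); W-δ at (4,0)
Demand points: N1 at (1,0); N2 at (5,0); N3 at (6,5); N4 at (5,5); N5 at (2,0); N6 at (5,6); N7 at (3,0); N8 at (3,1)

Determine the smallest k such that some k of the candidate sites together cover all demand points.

2

Coverage sets (demand points within 3 of each site):
  W-α: {N3, N4, N6}
  W-β: {N3, N4, N6, N8}
  W-γ: {N3, N4, N6}
  W-δ: {N1, N2, N5, N7, N8}
No single site covers all 8 demand points.
But {W-α, W-δ} covers everything, so the minimum is 2.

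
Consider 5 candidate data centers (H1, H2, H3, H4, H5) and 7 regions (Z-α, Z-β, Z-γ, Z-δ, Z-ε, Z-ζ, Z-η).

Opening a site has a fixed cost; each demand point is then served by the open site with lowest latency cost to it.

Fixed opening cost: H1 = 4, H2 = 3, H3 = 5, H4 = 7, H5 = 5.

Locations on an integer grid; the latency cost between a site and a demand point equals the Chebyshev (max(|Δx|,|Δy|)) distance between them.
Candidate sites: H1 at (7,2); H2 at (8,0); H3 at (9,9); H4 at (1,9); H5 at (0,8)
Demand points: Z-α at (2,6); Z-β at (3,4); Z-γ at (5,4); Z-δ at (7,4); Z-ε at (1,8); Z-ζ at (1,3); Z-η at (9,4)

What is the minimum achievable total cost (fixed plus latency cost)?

Open {H1, H5}: assign each demand point to its cheapest open site.
  Z-α→H5 2, Z-β→H1 4, Z-γ→H1 2, Z-δ→H1 2, Z-ε→H5 1, Z-ζ→H5 5, Z-η→H1 2
  latency cost 18, fixed 9 → total 27.
Compare {H1, H2, H5}: latency cost 18 + fixed 12 = 30.
Compare {H1}: latency cost 27 + fixed 4 = 31.
Compare {H1, H4}: latency cost 20 + fixed 11 = 31.
All other subsets cost ≥ 30. Minimum total cost: 27.

27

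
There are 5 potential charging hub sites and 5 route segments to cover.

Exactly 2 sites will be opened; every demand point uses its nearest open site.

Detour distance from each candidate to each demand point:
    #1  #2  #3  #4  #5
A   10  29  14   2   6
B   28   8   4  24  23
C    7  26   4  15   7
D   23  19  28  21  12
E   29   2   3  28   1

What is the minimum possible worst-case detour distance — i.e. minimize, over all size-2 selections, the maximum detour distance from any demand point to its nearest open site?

Open {A, B}.
  Farthest demand point is #1 at detour distance 10 (to A); all others are ≤ 10.
With {A, E} the worst case is 10.
With {B, C} the worst case is 15.
No size-2 selection achieves below 10.

10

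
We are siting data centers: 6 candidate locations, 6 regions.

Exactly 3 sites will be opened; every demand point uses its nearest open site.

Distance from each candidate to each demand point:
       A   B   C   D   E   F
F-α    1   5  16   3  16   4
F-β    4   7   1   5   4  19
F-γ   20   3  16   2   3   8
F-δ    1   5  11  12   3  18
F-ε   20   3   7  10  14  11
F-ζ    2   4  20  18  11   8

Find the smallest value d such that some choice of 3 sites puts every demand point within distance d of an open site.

4

Open {F-α, F-β, F-γ}.
  Farthest demand point is F at distance 4 (to F-α); all others are ≤ 4.
With {F-α, F-β, F-ε} the worst case is 4.
With {F-α, F-β, F-ζ} the worst case is 4.
No size-3 selection achieves below 4.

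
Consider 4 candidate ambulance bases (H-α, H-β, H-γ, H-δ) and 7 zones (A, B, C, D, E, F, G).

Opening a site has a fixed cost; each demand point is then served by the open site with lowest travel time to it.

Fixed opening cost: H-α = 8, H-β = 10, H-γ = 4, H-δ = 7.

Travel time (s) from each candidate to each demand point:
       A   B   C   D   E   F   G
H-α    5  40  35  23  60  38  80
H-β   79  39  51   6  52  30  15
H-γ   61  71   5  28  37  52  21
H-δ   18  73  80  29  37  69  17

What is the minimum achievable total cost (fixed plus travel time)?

159

Open {H-α, H-β, H-γ}: assign each demand point to its cheapest open site.
  A→H-α 5, B→H-β 39, C→H-γ 5, D→H-β 6, E→H-γ 37, F→H-β 30, G→H-β 15
  travel time 137, fixed 22 → total 159.
Compare {H-α, H-β, H-γ, H-δ}: travel time 137 + fixed 29 = 166.
Compare {H-β, H-γ, H-δ}: travel time 150 + fixed 21 = 171.
Compare {H-α, H-γ}: travel time 169 + fixed 12 = 181.
All other subsets cost ≥ 166. Minimum total cost: 159.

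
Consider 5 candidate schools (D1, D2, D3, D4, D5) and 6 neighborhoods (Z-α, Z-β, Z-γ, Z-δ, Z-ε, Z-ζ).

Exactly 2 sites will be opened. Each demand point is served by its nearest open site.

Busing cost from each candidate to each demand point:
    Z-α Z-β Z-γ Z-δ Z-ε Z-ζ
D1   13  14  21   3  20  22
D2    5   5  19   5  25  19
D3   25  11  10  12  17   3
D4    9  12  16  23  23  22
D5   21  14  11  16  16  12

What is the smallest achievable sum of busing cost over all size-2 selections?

45

Open {D2, D3}.
  Z-α→D2 5, Z-β→D2 5, Z-γ→D3 10, Z-δ→D2 5, Z-ε→D3 17, Z-ζ→D3 3  ⇒ total 45.
Compare {D2, D5}: total 54.
Compare {D1, D3}: total 57.
No size-2 selection does better; minimum is 45.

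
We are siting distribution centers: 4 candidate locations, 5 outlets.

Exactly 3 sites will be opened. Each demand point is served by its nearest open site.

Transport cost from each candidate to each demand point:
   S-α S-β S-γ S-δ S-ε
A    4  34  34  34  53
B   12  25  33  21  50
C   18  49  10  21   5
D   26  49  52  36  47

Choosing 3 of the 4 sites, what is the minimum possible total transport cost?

65

Open {A, B, C}.
  S-α→A 4, S-β→B 25, S-γ→C 10, S-δ→B 21, S-ε→C 5  ⇒ total 65.
Compare {B, C, D}: total 73.
Compare {A, C, D}: total 74.
No size-3 selection does better; minimum is 65.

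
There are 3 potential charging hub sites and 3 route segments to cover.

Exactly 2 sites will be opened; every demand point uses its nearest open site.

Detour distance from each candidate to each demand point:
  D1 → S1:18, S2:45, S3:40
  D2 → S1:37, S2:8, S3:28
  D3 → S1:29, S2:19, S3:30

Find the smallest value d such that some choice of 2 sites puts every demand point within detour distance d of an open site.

Open {D1, D2}.
  Farthest demand point is S3 at detour distance 28 (to D2); all others are ≤ 28.
With {D2, D3} the worst case is 29.
With {D1, D3} the worst case is 30.
No size-2 selection achieves below 28.

28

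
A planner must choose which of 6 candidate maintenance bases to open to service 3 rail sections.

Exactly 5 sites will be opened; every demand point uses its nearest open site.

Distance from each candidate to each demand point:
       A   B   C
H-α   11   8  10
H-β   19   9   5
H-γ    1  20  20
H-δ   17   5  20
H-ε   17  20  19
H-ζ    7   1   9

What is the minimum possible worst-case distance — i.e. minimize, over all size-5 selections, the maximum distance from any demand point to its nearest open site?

Open {H-α, H-β, H-γ, H-δ, H-ε}.
  Farthest demand point is B at distance 5 (to H-δ); all others are ≤ 5.
With {H-α, H-β, H-γ, H-δ, H-ζ} the worst case is 5.
With {H-α, H-β, H-γ, H-ε, H-ζ} the worst case is 5.
No size-5 selection achieves below 5.

5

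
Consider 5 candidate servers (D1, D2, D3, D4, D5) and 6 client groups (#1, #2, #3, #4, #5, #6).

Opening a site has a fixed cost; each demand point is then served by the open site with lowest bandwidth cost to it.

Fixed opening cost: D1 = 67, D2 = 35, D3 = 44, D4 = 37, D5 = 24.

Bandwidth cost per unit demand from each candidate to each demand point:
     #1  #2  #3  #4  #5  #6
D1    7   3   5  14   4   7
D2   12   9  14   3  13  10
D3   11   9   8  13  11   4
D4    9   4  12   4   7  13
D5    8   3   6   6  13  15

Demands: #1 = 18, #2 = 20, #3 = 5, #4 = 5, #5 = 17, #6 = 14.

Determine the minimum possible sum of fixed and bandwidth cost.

494

Open {D1, D2}: assign each demand point to its cheapest open site.
  #1→D1 18×7=126, #2→D1 20×3=60, #3→D1 5×5=25, #4→D2 5×3=15, #5→D1 17×4=68, #6→D1 14×7=98
  bandwidth cost 392, fixed 102 → total 494.
Compare {D1, D2, D3}: bandwidth cost 350 + fixed 146 = 496.
Compare {D1, D5}: bandwidth cost 407 + fixed 91 = 498.
Compare {D1, D3, D5}: bandwidth cost 365 + fixed 135 = 500.
All other subsets cost ≥ 496. Minimum total cost: 494.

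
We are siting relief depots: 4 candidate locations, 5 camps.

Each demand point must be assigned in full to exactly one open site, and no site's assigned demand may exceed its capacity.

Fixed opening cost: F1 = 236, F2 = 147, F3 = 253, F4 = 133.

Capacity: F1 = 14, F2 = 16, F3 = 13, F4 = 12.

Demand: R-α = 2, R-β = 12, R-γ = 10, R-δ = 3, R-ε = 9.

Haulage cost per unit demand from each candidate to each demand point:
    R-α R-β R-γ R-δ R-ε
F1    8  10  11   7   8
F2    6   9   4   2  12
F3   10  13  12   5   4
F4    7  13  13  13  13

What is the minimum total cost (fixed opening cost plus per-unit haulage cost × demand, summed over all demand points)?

Open {F2, F3, F4}; cheapest assignment that respects the capacities:
  F2 (cap 16, load 15): R-α, R-γ, R-δ — cost 2×6 + 10×4 + 3×2 = 58
  F3 (cap 13, load 9): R-ε — cost 9×4 = 36
  F4 (cap 12, load 12): R-β — cost 12×13 = 156
  Shipping 250, fixed 533 → total 783.
  Any other capacity-feasible assignment to {F2, F3, F4} ships for at least 250.
Compare {F1, F2, F4}: its best feasible assignment gives total 802.
Compare {F1, F2, F3}: its best feasible assignment gives total 850.
Every other set of open sites that can feasibly serve all demand totals ≥ 802 even under its best assignment. Minimum: 783.

783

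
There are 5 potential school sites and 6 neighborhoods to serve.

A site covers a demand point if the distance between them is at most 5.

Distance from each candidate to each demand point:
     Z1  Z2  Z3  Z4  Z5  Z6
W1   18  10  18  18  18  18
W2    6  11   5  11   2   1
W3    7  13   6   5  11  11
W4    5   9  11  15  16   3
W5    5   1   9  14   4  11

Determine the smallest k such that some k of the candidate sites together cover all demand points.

3

Coverage sets (demand points within 5 of each site):
  W1: {}
  W2: {Z3, Z5, Z6}
  W3: {Z4}
  W4: {Z1, Z6}
  W5: {Z1, Z2, Z5}
No 2 sites suffice: every size-2 union leaves at least one demand point uncovered.
But {W2, W3, W5} covers everything, so the minimum is 3.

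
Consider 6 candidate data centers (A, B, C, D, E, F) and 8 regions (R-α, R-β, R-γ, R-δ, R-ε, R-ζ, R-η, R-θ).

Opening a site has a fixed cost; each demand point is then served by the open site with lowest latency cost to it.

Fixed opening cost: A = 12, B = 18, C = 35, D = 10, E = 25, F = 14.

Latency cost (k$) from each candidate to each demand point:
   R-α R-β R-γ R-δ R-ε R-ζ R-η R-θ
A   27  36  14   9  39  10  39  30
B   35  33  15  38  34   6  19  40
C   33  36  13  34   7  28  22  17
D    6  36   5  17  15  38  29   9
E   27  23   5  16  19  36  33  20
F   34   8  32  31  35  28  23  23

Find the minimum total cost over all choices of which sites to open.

Open {A, D, F}: assign each demand point to its cheapest open site.
  R-α→D 6, R-β→F 8, R-γ→D 5, R-δ→A 9, R-ε→D 15, R-ζ→A 10, R-η→F 23, R-θ→D 9
  latency cost 85, fixed 36 → total 121.
Compare {B, D, F}: latency cost 85 + fixed 42 = 127.
Compare {A, B, D, F}: latency cost 77 + fixed 54 = 131.
Compare {D, F}: latency cost 111 + fixed 24 = 135.
All other subsets cost ≥ 127. Minimum total cost: 121.

121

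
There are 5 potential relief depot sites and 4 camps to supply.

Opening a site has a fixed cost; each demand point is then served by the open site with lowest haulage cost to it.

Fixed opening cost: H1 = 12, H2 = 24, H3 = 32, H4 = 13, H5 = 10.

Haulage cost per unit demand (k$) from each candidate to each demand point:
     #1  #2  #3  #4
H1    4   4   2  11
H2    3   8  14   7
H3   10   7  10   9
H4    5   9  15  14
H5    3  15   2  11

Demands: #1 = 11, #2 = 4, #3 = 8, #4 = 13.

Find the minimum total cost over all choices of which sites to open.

Open {H1, H2}: assign each demand point to its cheapest open site.
  #1→H2 11×3=33, #2→H1 4×4=16, #3→H1 8×2=16, #4→H2 13×7=91
  haulage cost 156, fixed 36 → total 192.
Compare {H1, H2, H5}: haulage cost 156 + fixed 46 = 202.
Compare {H1, H2, H4}: haulage cost 156 + fixed 49 = 205.
Compare {H2, H5}: haulage cost 172 + fixed 34 = 206.
All other subsets cost ≥ 202. Minimum total cost: 192.

192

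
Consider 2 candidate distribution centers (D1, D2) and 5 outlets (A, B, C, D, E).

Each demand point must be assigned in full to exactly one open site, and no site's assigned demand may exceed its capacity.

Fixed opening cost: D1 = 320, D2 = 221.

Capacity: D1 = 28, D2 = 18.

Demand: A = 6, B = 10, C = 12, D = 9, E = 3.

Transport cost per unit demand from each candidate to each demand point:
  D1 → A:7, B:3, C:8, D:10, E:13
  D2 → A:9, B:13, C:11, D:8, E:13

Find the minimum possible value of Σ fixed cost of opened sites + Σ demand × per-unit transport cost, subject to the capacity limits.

Open {D1, D2}; cheapest assignment that respects the capacities:
  D1 (cap 28, load 28): A, B, C — cost 6×7 + 10×3 + 12×8 = 168
  D2 (cap 18, load 12): D, E — cost 9×8 + 3×13 = 111
  Shipping 279, fixed 541 → total 820.
  Any other capacity-feasible assignment to {D1, D2} ships for at least 279.
Total demand is 40 and no other set of sites has combined capacity ≥ 40, so {D1, D2} is the only feasible choice of open sites. Minimum: 820.

820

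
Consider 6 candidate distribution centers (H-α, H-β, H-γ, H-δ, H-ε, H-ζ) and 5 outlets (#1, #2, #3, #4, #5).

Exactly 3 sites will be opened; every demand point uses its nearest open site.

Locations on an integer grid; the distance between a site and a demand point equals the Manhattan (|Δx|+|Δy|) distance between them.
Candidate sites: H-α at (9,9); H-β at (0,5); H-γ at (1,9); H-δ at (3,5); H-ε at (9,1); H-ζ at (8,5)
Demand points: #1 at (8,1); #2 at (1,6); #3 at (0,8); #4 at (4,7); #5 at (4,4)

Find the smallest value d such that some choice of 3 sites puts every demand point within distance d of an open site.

3

Open {H-β, H-δ, H-ε}.
  Farthest demand point is #3 at distance 3 (to H-β); all others are ≤ 3.
With {H-γ, H-δ, H-ε} the worst case is 3.
With {H-β, H-δ, H-ζ} the worst case is 4.
No size-3 selection achieves below 3.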